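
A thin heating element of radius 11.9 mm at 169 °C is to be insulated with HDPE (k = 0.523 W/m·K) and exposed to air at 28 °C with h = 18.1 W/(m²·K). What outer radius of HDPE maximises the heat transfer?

For a cylinder, r_cr = k_ins/h = 0.523/18.1 = 0.0289 m = 2.89 cm

r_cr = 2.89 cm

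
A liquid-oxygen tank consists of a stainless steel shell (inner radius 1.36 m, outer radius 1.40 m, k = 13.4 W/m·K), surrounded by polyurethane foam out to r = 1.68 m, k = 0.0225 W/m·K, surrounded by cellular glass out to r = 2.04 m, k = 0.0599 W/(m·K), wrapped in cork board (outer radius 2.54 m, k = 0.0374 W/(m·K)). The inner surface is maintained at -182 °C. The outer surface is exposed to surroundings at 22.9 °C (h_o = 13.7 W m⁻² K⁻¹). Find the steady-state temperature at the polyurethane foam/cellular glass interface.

T = -69.5 °C

Resistance network (inner→outer):
  R_stainless steel = (1/1.36 − 1/1.40)/(4πk) = 0.02101/(4π·13.4) = 1.248×10^-4 K/W
  R_polyurethane foam = (1/1.40 − 1/1.68)/(4πk) = 0.1190/(4π·0.0225) = 0.4210 K/W
  R_cellular glass = (1/1.68 − 1/2.04)/(4πk) = 0.1050/(4π·0.0599) = 0.1395 K/W
  R_cork board = (1/2.04 − 1/2.54)/(4πk) = 0.09650/(4π·0.0374) = 0.2053 K/W
  R_conv,out = 1/(4πr²h) = 1/(4π·2.54²·13.7) = 9.003×10^-4 K/W
ΣR = 1.248×10^-4 + 0.4210 + 0.1395 + 0.2053 + 9.003×10^-4 = 0.7668 K/W
Q = ΔT/ΣR = (-182 °C − 22.9 °C)/0.7668 = -267.2 W
From the inner boundary to the polyurethane foam/cellular glass interface, ΣR_partial = 0.4211 K/W.
T_interface = T_in − Q·ΣR_partial = -182 °C − (-267.2)(0.4211) = -69.5 °C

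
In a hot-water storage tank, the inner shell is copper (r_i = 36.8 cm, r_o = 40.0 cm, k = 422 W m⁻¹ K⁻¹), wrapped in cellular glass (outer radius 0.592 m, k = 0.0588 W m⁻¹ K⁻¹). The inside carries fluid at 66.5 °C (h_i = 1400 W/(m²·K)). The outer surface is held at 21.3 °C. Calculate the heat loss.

Q = 41.2 W

Resistance network (inner→outer):
  R_conv,in = 1/(4πr²h) = 1/(4π·0.368²·1400) = 4.197×10^-4 K/W
  R_copper = (1/0.368 − 1/0.400)/(4πk) = 0.2174/(4π·422) = 4.099×10^-5 K/W
  R_cellular glass = (1/0.400 − 1/0.592)/(4πk) = 0.8108/(4π·0.0588) = 1.097 K/W
ΣR = 4.197×10^-4 + 4.099×10^-5 + 1.097 = 1.097 K/W
Q = ΔT/ΣR = (66.5 °C − 21.3 °C)/1.097 = 41.2 W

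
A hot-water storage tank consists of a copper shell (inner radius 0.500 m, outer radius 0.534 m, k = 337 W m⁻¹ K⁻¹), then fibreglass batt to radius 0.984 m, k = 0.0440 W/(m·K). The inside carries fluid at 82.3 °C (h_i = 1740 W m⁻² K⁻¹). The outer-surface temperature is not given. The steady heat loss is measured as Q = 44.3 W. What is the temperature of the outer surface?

T_out = 13.7 °C

Series resistances:
  R_conv,in = 1/(4πr²h) = 1/(4π·0.500²·1740) = 1.829×10^-4 K/W
  R_copper = (1/0.500 − 1/0.534)/(4πk) = 0.1273/(4π·337) = 3.007×10^-5 K/W
  R_fibreglass batt = (1/0.534 − 1/0.984)/(4πk) = 0.8564/(4π·0.0440) = 1.549 K/W
ΣR = 1.549 K/W
ΔT = Q·ΣR = 44.3 × 1.549 = 68.62 K
Heat flows outward, so T_out = T_in − ΔT = 82.3 − 68.62 = 13.7 °C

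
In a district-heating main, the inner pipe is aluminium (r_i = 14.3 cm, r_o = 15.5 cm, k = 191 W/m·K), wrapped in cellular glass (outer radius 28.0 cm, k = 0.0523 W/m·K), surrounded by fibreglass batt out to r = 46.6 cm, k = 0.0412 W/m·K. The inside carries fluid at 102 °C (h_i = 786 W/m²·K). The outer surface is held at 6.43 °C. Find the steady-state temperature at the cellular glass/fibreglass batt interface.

Series thermal resistances, inner to outer:
  R'_conv,in = 1/(2πr h) = 1/(2π·0.143·786) = 0.001416 m·K/W
  R'_aluminium = ln(0.155/0.143)/(2πk) = 0.08058/(2π·191) = 6.715×10^-5 m·K/W
  R'_cellular glass = ln(0.280/0.155)/(2πk) = 0.5914/(2π·0.0523) = 1.800 m·K/W
  R'_fibreglass batt = ln(0.466/0.280)/(2πk) = 0.5094/(2π·0.0412) = 1.968 m·K/W
ΣR = 0.001416 + 6.715×10^-5 + 1.800 + 1.968 = 3.769 m·K/W
Q' = ΔT/ΣR = (102 °C − 6.43 °C)/3.769 = 25.36 W/m
From the inner boundary to the cellular glass/fibreglass batt interface, ΣR_partial = 1.801 m·K/W.
T_interface = T_in − Q'·ΣR_partial = 102 °C − (25.36)(1.801) = 56.3 °C

T = 56.3 °C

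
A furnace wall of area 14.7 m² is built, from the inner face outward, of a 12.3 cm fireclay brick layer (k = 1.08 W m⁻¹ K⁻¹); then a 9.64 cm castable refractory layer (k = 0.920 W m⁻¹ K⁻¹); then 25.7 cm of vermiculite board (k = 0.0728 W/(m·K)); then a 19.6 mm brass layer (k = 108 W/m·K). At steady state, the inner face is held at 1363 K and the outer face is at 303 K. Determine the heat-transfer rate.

Q = 4160 W

Series thermal resistances, inner to outer:
  R_fireclay brick = L/(kA) = 0.123/(1.08·14.7) = 0.007748 K/W
  R_castable refractory = L/(kA) = 0.0964/(0.920·14.7) = 0.007128 K/W
  R_vermiculite board = L/(kA) = 0.257/(0.0728·14.7) = 0.2402 K/W
  R_brass = L/(kA) = 0.0196/(108·14.7) = 1.235×10^-5 K/W
ΣR = 0.007748 + 0.007128 + 0.2402 + 1.235×10^-5 = 0.2551 K/W
Q = ΔT/ΣR = (1363 K − 303 K)/0.2551 = 4160 W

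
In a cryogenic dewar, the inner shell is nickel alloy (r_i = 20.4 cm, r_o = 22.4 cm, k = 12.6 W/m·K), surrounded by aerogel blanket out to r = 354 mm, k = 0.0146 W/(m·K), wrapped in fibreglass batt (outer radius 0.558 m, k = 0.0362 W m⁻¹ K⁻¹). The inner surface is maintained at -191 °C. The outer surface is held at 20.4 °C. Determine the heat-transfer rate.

Resistance network (inner→outer):
  R_nickel alloy = (1/0.204 − 1/0.224)/(4πk) = 0.4377/(4π·12.6) = 0.002764 K/W
  R_aerogel blanket = (1/0.224 − 1/0.354)/(4πk) = 1.639/(4π·0.0146) = 8.936 K/W
  R_fibreglass batt = (1/0.354 − 1/0.558)/(4πk) = 1.033/(4π·0.0362) = 2.270 K/W
ΣR = 0.002764 + 8.936 + 2.270 = 11.21 K/W
Q = ΔT/ΣR = (-191 °C − 20.4 °C)/11.21 = -18.9 W
(Negative Q ⇒ heat flows inward; heat gain = 18.9 W.)

Q = 18.9 W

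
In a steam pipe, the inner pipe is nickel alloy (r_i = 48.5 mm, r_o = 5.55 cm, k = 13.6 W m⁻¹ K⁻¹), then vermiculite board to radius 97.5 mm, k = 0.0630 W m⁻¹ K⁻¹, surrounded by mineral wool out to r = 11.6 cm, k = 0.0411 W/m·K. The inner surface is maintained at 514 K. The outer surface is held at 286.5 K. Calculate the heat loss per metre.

Resistance network (inner→outer):
  R'_nickel alloy = ln(0.0555/0.0485)/(2πk) = 0.1348/(2π·13.6) = 0.001578 m·K/W
  R'_vermiculite board = ln(0.0975/0.0555)/(2πk) = 0.5635/(2π·0.0630) = 1.423 m·K/W
  R'_mineral wool = ln(0.116/0.0975)/(2πk) = 0.1737/(2π·0.0411) = 0.6728 m·K/W
ΣR = 0.001578 + 1.423 + 0.6728 = 2.097 m·K/W
Q' = ΔT/ΣR = (514 K − 286.5 K)/2.097 = 108 W/m

Q' = 108 W/m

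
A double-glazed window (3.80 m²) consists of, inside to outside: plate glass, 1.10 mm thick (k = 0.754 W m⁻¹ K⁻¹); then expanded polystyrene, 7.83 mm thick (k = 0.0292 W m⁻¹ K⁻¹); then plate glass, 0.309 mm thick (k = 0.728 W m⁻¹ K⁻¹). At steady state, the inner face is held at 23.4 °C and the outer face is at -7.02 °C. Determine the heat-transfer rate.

Q = 428 W

Series thermal resistances, inner to outer:
  R_plate glass = L/(kA) = 0.00110/(0.754·3.80) = 3.839×10^-4 K/W
  R_expanded polystyrene = L/(kA) = 0.00783/(0.0292·3.80) = 0.07057 K/W
  R_plate glass = L/(kA) = 3.09×10^-4/(0.728·3.80) = 1.117×10^-4 K/W
ΣR = 3.839×10^-4 + 0.07057 + 1.117×10^-4 = 0.07107 K/W
Q = ΔT/ΣR = (23.4 °C − -7.02 °C)/0.07107 = 428 W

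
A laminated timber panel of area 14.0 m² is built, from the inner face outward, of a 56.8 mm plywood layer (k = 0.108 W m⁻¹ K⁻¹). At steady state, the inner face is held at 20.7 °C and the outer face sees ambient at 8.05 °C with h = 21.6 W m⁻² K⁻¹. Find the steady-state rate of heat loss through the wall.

Q = 309 W

Resistance network (inner→outer):
  R_plywood = L/(kA) = 0.0568/(0.108·14.0) = 0.03757 K/W
  R_conv,out = 1/(hA) = 1/(21.6·14.0) = 0.003307 K/W
ΣR = 0.03757 + 0.003307 = 0.04088 K/W
Q = ΔT/ΣR = (20.7 °C − 8.05 °C)/0.04088 = 309 W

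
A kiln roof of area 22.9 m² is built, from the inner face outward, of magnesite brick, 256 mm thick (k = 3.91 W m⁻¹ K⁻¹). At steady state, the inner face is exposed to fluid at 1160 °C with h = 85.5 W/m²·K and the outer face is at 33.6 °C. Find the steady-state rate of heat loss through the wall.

Resistance network (inner→outer):
  R_conv,in = 1/(hA) = 1/(85.5·22.9) = 5.107×10^-4 K/W
  R_magnesite brick = L/(kA) = 0.256/(3.91·22.9) = 0.002859 K/W
ΣR = 5.107×10^-4 + 0.002859 = 0.003370 K/W
Q = ΔT/ΣR = (1160 °C − 33.6 °C)/0.003370 = 3.34×10^5 W

Q = 3.34×10^5 W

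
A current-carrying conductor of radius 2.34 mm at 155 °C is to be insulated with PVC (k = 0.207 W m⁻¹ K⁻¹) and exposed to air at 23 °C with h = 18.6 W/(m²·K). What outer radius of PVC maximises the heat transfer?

For a cylinder, r_cr = k_ins/h = 0.207/18.6 = 0.0111 m = 1.11 cm

r_cr = 1.11 cm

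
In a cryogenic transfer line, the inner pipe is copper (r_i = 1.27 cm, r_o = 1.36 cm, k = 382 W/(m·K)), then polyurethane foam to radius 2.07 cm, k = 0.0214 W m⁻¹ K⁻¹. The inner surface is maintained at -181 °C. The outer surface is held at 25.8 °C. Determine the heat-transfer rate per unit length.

Series thermal resistances, inner to outer:
  R'_copper = ln(0.0136/0.0127)/(2πk) = 0.06847/(2π·382) = 2.853×10^-5 m·K/W
  R'_polyurethane foam = ln(0.0207/0.0136)/(2πk) = 0.4201/(2π·0.0214) = 3.124 m·K/W
ΣR = 2.853×10^-5 + 3.124 = 3.124 m·K/W
Q' = ΔT/ΣR = (-181 °C − 25.8 °C)/3.124 = -66.2 W/m
(Negative Q' ⇒ heat flows inward; heat gain = 66.2 W/m.)

Q' = 66.2 W/m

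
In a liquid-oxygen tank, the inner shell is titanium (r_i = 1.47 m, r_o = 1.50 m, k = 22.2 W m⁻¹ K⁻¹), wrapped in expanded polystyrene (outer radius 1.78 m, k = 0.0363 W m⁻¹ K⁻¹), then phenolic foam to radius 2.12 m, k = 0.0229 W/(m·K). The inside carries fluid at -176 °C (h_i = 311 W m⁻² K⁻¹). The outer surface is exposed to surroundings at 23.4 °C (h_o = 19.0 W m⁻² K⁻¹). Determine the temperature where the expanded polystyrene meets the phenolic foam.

T = -91.7 °C

Treat each layer as a resistance in series:
  R_conv,in = 1/(4πr²h) = 1/(4π·1.47²·311) = 1.184×10^-4 K/W
  R_titanium = (1/1.47 − 1/1.50)/(4πk) = 0.01361/(4π·22.2) = 4.877×10^-5 K/W
  R_expanded polystyrene = (1/1.50 − 1/1.78)/(4πk) = 0.1049/(4π·0.0363) = 0.2299 K/W
  R_phenolic foam = (1/1.78 − 1/2.12)/(4πk) = 0.09010/(4π·0.0229) = 0.3131 K/W
  R_conv,out = 1/(4πr²h) = 1/(4π·2.12²·19.0) = 9.319×10^-4 K/W
ΣR = 1.184×10^-4 + 4.877×10^-5 + 0.2299 + 0.3131 + 9.319×10^-4 = 0.5441 K/W
Q = ΔT/ΣR = (-176 °C − 23.4 °C)/0.5441 = -366.5 W
From the inner boundary to the expanded polystyrene/phenolic foam interface, ΣR_partial = 0.2301 K/W.
T_interface = T_in − Q·ΣR_partial = -176 °C − (-366.5)(0.2301) = -91.7 °C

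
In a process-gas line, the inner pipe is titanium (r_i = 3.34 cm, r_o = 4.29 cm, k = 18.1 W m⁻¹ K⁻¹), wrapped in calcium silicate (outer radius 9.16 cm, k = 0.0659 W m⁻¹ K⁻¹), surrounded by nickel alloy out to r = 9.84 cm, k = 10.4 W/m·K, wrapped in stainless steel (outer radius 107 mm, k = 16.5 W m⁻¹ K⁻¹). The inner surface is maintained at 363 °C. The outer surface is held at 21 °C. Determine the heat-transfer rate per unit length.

Q' = 186 W/m

Series thermal resistances, inner to outer:
  R'_titanium = ln(0.0429/0.0334)/(2πk) = 0.2503/(2π·18.1) = 0.002201 m·K/W
  R'_calcium silicate = ln(0.0916/0.0429)/(2πk) = 0.7586/(2π·0.0659) = 1.832 m·K/W
  R'_nickel alloy = ln(0.0984/0.0916)/(2πk) = 0.07161/(2π·10.4) = 0.001096 m·K/W
  R'_stainless steel = ln(0.107/0.0984)/(2πk) = 0.08379/(2π·16.5) = 8.082×10^-4 m·K/W
ΣR = 0.002201 + 1.832 + 0.001096 + 8.082×10^-4 = 1.836 m·K/W
Q' = ΔT/ΣR = (363 °C − 21 °C)/1.836 = 186 W/m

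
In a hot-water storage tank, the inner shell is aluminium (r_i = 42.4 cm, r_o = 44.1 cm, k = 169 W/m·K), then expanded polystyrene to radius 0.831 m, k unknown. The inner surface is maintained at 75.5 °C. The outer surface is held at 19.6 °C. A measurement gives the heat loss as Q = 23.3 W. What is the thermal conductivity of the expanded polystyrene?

k = 0.0353 W/m·K

ΣR = ΔT/Q = |75.5 − 19.6|/23.3 = 2.399 K/W
Known resistances:
  R_aluminium = (1/0.424 − 1/0.441)/(4πk) = 0.09092/(4π·169) = 4.281×10^-5 K/W
R_expanded polystyrene = ΣR − ΣR_known = 2.399 − 4.281×10^-5 = 2.399 K/W
(1/r₁−1/r₂)/(4πk) = 2.399 ⇒ k = 1.064/(4π·2.399) = 0.0353 W/m·K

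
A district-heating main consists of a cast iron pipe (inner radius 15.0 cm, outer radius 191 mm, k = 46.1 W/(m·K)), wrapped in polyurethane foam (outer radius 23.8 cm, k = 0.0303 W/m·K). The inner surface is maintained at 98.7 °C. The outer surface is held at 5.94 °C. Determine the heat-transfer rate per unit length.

Q' = 80.2 W/m

Resistance network (inner→outer):
  R'_cast iron = ln(0.191/0.150)/(2πk) = 0.2416/(2π·46.1) = 8.342×10^-4 m·K/W
  R'_polyurethane foam = ln(0.238/0.191)/(2πk) = 0.2200/(2π·0.0303) = 1.156 m·K/W
ΣR = 8.342×10^-4 + 1.156 = 1.157 m·K/W
Q' = ΔT/ΣR = (98.7 °C − 5.94 °C)/1.157 = 80.2 W/m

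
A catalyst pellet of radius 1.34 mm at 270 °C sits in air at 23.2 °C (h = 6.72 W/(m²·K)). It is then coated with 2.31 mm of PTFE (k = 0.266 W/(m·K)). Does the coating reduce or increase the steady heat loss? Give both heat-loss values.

Critical radius for a sphere: r_cr = 2k/h = 0.0792 m = 7.92 cm.
Outer radius after coating: r₂ = 0.00134 + 0.00231 = 0.00365 m.
Since r₁ < r_cr and r₂ ≤ r_cr, the coating moves toward the maximum at r_cr — heat loss rises.
Bare: R = 1/(4πr₁²h) = 6595 K/W; Q = 246.8/6595 = 0.0374 W.
Coated: R = R_cond + R_conv = 1030 K/W; Q = 246.8/1030 = 0.240 W.

increases: 0.0374 → 0.240 W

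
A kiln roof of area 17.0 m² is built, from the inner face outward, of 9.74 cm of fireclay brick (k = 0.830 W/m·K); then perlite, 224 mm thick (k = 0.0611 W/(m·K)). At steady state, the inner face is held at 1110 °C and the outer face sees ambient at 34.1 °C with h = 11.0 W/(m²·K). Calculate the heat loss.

Resistance network (inner→outer):
  R_fireclay brick = L/(kA) = 0.0974/(0.830·17.0) = 0.006903 K/W
  R_perlite = L/(kA) = 0.224/(0.0611·17.0) = 0.2157 K/W
  R_conv,out = 1/(hA) = 1/(11.0·17.0) = 0.005348 K/W
ΣR = 0.006903 + 0.2157 + 0.005348 = 0.2280 K/W
Q = ΔT/ΣR = (1110 °C − 34.1 °C)/0.2280 = 4720 W

Q = 4.72 kW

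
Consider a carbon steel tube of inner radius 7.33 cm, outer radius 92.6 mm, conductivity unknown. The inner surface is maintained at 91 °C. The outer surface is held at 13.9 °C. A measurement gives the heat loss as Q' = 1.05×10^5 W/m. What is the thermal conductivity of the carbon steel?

ΣR = ΔT/Q' = |91 − 13.9|/1.05×10^5 = 7.343×10^-4 m·K/W
ln(r₂/r₁)/(2πk) = 7.343×10^-4 ⇒ k = 0.2337/(2π·7.343×10^-4) = 50.7 W/m·K

k = 50.7 W/m·K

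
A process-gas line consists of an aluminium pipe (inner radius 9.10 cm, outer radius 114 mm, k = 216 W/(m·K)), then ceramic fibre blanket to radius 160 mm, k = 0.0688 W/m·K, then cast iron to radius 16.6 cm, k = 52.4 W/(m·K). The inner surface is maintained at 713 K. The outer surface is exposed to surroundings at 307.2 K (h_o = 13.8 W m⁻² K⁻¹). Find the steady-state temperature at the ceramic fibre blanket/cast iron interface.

T = 340.3 K

Series thermal resistances, inner to outer:
  R'_aluminium = ln(0.114/0.0910)/(2πk) = 0.2253/(2π·216) = 1.660×10^-4 m·K/W
  R'_ceramic fibre blanket = ln(0.160/0.114)/(2πk) = 0.3390/(2π·0.0688) = 0.7842 m·K/W
  R'_cast iron = ln(0.166/0.160)/(2πk) = 0.03681/(2π·52.4) = 1.118×10^-4 m·K/W
  R'_conv,out = 1/(2πr h) = 1/(2π·0.166·13.8) = 0.06948 m·K/W
ΣR = 1.660×10^-4 + 0.7842 + 1.118×10^-4 + 0.06948 = 0.8540 m·K/W
Q' = ΔT/ΣR = (713 K − 307.2 K)/0.8540 = 475.2 W/m
From the inner boundary to the ceramic fibre blanket/cast iron interface, ΣR_partial = 0.7844 m·K/W.
T_interface = T_in − Q'·ΣR_partial = 713 K − (475.2)(0.7844) = 340.3 K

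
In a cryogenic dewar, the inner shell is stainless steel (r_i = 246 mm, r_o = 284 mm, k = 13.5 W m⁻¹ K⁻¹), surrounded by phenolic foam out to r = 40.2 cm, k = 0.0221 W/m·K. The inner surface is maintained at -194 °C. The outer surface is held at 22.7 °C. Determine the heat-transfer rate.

Q = 58.2 W

Treat each layer as a resistance in series:
  R_stainless steel = (1/0.246 − 1/0.284)/(4πk) = 0.5439/(4π·13.5) = 0.003206 K/W
  R_phenolic foam = (1/0.284 − 1/0.402)/(4πk) = 1.034/(4π·0.0221) = 3.722 K/W
ΣR = 0.003206 + 3.722 = 3.725 K/W
Q = ΔT/ΣR = (-194 °C − 22.7 °C)/3.725 = -58.2 W
(Negative Q ⇒ heat flows inward; heat gain = 58.2 W.)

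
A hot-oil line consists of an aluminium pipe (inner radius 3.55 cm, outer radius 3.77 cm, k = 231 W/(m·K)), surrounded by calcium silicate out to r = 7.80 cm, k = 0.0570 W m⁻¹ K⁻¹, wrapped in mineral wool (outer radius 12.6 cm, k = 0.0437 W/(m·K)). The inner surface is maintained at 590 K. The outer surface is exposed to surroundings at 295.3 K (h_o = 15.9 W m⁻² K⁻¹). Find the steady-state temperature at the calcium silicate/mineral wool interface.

Treat each layer as a resistance in series:
  R'_aluminium = ln(0.0377/0.0355)/(2πk) = 0.06013/(2π·231) = 4.143×10^-5 m·K/W
  R'_calcium silicate = ln(0.0780/0.0377)/(2πk) = 0.7270/(2π·0.0570) = 2.030 m·K/W
  R'_mineral wool = ln(0.126/0.0780)/(2πk) = 0.4796/(2π·0.0437) = 1.747 m·K/W
  R'_conv,out = 1/(2πr h) = 1/(2π·0.126·15.9) = 0.07944 m·K/W
ΣR = 4.143×10^-5 + 2.030 + 1.747 + 0.07944 = 3.856 m·K/W
Q' = ΔT/ΣR = (590 K − 295.3 K)/3.856 = 76.43 W/m
From the inner boundary to the calcium silicate/mineral wool interface, ΣR_partial = 2.030 m·K/W.
T_interface = T_in − Q'·ΣR_partial = 590 K − (76.43)(2.030) = 435 K

T = 435 K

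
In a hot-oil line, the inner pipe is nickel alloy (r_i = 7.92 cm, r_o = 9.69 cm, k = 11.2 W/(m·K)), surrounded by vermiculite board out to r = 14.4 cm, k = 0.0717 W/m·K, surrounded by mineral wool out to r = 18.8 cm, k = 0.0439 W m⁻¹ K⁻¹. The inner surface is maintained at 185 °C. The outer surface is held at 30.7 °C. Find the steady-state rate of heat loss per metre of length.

Q' = 83.5 W/m

Resistance network (inner→outer):
  R'_nickel alloy = ln(0.0969/0.0792)/(2πk) = 0.2017/(2π·11.2) = 0.002866 m·K/W
  R'_vermiculite board = ln(0.144/0.0969)/(2πk) = 0.3961/(2π·0.0717) = 0.8793 m·K/W
  R'_mineral wool = ln(0.188/0.144)/(2πk) = 0.2666/(2π·0.0439) = 0.9666 m·K/W
ΣR = 0.002866 + 0.8793 + 0.9666 = 1.849 m·K/W
Q' = ΔT/ΣR = (185 °C − 30.7 °C)/1.849 = 83.5 W/m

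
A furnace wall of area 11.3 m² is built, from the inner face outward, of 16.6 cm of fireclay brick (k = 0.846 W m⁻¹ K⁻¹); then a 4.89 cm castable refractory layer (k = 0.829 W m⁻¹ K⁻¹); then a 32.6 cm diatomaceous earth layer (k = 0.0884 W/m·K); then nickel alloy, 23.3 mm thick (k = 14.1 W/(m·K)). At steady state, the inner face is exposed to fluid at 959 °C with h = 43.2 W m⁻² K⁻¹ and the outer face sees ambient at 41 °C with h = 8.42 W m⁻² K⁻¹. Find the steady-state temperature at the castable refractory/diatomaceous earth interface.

Treat each layer as a resistance in series:
  R_conv,in = 1/(hA) = 1/(43.2·11.3) = 0.002049 K/W
  R_fireclay brick = L/(kA) = 0.166/(0.846·11.3) = 0.01736 K/W
  R_castable refractory = L/(kA) = 0.0489/(0.829·11.3) = 0.005220 K/W
  R_diatomaceous earth = L/(kA) = 0.326/(0.0884·11.3) = 0.3264 K/W
  R_nickel alloy = L/(kA) = 0.0233/(14.1·11.3) = 1.462×10^-4 K/W
  R_conv,out = 1/(hA) = 1/(8.42·11.3) = 0.01051 K/W
ΣR = 0.002049 + 0.01736 + 0.005220 + 0.3264 + 1.462×10^-4 + 0.01051 = 0.3617 K/W
Q = ΔT/ΣR = (959 °C − 41 °C)/0.3617 = 2538 W
From the inner boundary to the castable refractory/diatomaceous earth interface, ΣR_partial = 0.02463 K/W.
T_interface = T_in − Q·ΣR_partial = 959 °C − (2538)(0.02463) = 896 °C

T = 896 °C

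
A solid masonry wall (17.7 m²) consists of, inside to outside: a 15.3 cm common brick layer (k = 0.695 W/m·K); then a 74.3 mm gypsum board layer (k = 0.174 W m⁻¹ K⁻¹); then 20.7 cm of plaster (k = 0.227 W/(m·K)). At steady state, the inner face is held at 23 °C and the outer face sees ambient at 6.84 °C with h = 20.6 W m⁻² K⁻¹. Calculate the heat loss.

Q = 178 W

Series thermal resistances, inner to outer:
  R_common brick = L/(kA) = 0.153/(0.695·17.7) = 0.01244 K/W
  R_gypsum board = L/(kA) = 0.0743/(0.174·17.7) = 0.02412 K/W
  R_plaster = L/(kA) = 0.207/(0.227·17.7) = 0.05152 K/W
  R_conv,out = 1/(hA) = 1/(20.6·17.7) = 0.002743 K/W
ΣR = 0.01244 + 0.02412 + 0.05152 + 0.002743 = 0.09082 K/W
Q = ΔT/ΣR = (23 °C − 6.84 °C)/0.09082 = 178 W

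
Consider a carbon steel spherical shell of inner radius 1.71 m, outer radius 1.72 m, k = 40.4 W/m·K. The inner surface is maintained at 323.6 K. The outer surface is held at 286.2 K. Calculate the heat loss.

Q = 5580 kW

Q = 4πk·ΔT/(1/r₁ − 1/r₂) = 4π × 40.4 × 37.4 / (1/1.71 − 1/1.72) = 5.58×10^6 W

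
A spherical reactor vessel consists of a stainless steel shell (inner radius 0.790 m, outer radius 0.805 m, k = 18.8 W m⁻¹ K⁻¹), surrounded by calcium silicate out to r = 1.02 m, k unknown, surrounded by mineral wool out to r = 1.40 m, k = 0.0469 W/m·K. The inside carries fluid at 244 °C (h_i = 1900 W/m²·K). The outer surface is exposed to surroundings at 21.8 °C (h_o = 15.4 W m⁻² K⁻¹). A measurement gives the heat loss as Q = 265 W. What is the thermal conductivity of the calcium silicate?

k = 0.0542 W/m·K

ΣR = ΔT/Q = |244 − 21.8|/265 = 0.8385 K/W
Known resistances:
  R_conv,in = 1/(4πr²h) = 1/(4π·0.790²·1900) = 6.711×10^-5 K/W
  R_stainless steel = (1/0.790 − 1/0.805)/(4πk) = 0.02359/(4π·18.8) = 9.984×10^-5 K/W
  R_mineral wool = (1/1.02 − 1/1.40)/(4πk) = 0.2661/(4π·0.0469) = 0.4515 K/W
  R_conv,out = 1/(4πr²h) = 1/(4π·1.40²·15.4) = 0.002636 K/W
R_calcium silicate = ΣR − ΣR_known = 0.8385 − 0.4543 = 0.3842 K/W
(1/r₁−1/r₂)/(4πk) = 0.3842 ⇒ k = 0.2618/(4π·0.3842) = 0.0542 W/m·K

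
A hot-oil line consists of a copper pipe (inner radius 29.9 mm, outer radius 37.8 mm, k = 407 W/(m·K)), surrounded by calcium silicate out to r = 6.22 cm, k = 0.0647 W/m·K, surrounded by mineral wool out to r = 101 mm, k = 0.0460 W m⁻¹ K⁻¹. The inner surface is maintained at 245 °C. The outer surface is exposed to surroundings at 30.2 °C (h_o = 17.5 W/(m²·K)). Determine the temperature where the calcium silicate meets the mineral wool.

T = 157 °C

Treat each layer as a resistance in series:
  R'_copper = ln(0.0378/0.0299)/(2πk) = 0.2345/(2π·407) = 9.168×10^-5 m·K/W
  R'_calcium silicate = ln(0.0622/0.0378)/(2πk) = 0.4980/(2π·0.0647) = 1.225 m·K/W
  R'_mineral wool = ln(0.101/0.0622)/(2πk) = 0.4848/(2π·0.0460) = 1.677 m·K/W
  R'_conv,out = 1/(2πr h) = 1/(2π·0.101·17.5) = 0.09005 m·K/W
ΣR = 9.168×10^-5 + 1.225 + 1.677 + 0.09005 = 2.992 m·K/W
Q' = ΔT/ΣR = (245 °C − 30.2 °C)/2.992 = 71.79 W/m
From the inner boundary to the calcium silicate/mineral wool interface, ΣR_partial = 1.225 m·K/W.
T_interface = T_in − Q'·ΣR_partial = 245 °C − (71.79)(1.225) = 157 °C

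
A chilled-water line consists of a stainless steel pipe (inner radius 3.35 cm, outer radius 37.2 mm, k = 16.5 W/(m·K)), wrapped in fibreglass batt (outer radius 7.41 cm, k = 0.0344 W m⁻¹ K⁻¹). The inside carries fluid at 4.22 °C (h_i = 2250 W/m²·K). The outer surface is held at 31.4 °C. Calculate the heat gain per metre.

Resistance network (inner→outer):
  R'_conv,in = 1/(2πr h) = 1/(2π·0.0335·2250) = 0.002112 m·K/W
  R'_stainless steel = ln(0.0372/0.0335)/(2πk) = 0.1048/(2π·16.5) = 0.001011 m·K/W
  R'_fibreglass batt = ln(0.0741/0.0372)/(2πk) = 0.6891/(2π·0.0344) = 3.188 m·K/W
ΣR = 0.002112 + 0.001011 + 3.188 = 3.191 m·K/W
Q' = ΔT/ΣR = (4.22 °C − 31.4 °C)/3.191 = -8.52 W/m
(Negative Q' ⇒ heat flows inward; heat gain = 8.52 W/m.)

Q' = 8.52 W/m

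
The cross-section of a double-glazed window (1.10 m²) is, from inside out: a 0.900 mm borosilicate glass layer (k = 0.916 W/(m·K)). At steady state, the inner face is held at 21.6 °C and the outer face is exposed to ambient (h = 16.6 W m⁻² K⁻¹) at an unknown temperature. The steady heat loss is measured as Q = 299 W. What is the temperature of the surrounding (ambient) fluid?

Series resistances:
  R_borosilicate glass = L/(kA) = 9.00×10^-4/(0.916·1.10) = 8.932×10^-4 K/W
  R_conv,out = 1/(hA) = 1/(16.6·1.10) = 0.05476 K/W
ΣR = 0.05566 K/W
ΔT = Q·ΣR = 299 × 0.05566 = 16.64 K
Heat flows outward, so T_out = T_in − ΔT = 21.6 − 16.64 = 4.96 °C

T_out = 4.96 °C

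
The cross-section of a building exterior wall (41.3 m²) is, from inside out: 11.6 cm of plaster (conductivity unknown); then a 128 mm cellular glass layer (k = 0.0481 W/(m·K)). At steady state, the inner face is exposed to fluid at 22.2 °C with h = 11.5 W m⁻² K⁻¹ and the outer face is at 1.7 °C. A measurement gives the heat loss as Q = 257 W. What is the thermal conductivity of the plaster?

ΣR = ΔT/Q = |22.2 − 1.7|/257 = 0.07977 K/W
Known resistances:
  R_conv,in = 1/(hA) = 1/(11.5·41.3) = 0.002105 K/W
  R_cellular glass = L/(kA) = 0.128/(0.0481·41.3) = 0.06443 K/W
R_plaster = ΣR − ΣR_known = 0.07977 − 0.06653 = 0.01324 K/W
L/(kA) = 0.01324 ⇒ k = 0.116/(0.01324·41.3) = 0.212 W/m·K

k = 0.212 W/m·K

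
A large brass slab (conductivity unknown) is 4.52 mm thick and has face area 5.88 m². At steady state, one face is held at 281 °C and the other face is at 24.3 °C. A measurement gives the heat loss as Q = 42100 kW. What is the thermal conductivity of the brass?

k = 126 W/m·K

ΣR = ΔT/Q = |281 − 24.3|/4.21×10^7 = 6.097×10^-6 K/W
L/(kA) = 6.097×10^-6 ⇒ k = 0.00452/(6.097×10^-6·5.88) = 126 W/m·K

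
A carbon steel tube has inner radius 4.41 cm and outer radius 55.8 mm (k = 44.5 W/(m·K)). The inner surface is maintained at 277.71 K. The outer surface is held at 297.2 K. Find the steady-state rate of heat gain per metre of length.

Q' = 2πk·ΔT/ln(r₂/r₁) = 2π × 44.5 × 19.49 / ln(0.0558/0.0441) = 23200 W/m

Q' = 23200 W/m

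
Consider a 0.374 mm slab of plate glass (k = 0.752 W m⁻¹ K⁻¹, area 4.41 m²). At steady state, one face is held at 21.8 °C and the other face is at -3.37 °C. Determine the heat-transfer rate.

Q = 2.23×10^5 W

Q = kA·ΔT/L = 0.752 × 4.41 × |21.8 °C − -3.37 °C| / 3.74×10^-4 = 2.23×10^5 W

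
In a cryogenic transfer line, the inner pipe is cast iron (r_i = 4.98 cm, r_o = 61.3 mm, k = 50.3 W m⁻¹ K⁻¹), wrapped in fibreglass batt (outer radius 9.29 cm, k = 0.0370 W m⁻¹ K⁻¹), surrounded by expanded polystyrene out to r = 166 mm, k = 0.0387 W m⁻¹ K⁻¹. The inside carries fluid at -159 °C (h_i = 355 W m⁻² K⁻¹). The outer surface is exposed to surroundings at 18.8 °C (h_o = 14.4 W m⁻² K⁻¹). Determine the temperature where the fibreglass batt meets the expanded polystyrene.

T = -83.8 °C

Series thermal resistances, inner to outer:
  R'_conv,in = 1/(2πr h) = 1/(2π·0.0498·355) = 0.009002 m·K/W
  R'_cast iron = ln(0.0613/0.0498)/(2πk) = 0.2078/(2π·50.3) = 6.574×10^-4 m·K/W
  R'_fibreglass batt = ln(0.0929/0.0613)/(2πk) = 0.4157/(2π·0.0370) = 1.788 m·K/W
  R'_expanded polystyrene = ln(0.166/0.0929)/(2πk) = 0.5805/(2π·0.0387) = 2.387 m·K/W
  R'_conv,out = 1/(2πr h) = 1/(2π·0.166·14.4) = 0.06658 m·K/W
ΣR = 0.009002 + 6.574×10^-4 + 1.788 + 2.387 + 0.06658 = 4.251 m·K/W
Q' = ΔT/ΣR = (-159 °C − 18.8 °C)/4.251 = -41.83 W/m
From the inner boundary to the fibreglass batt/expanded polystyrene interface, ΣR_partial = 1.798 m·K/W.
T_interface = T_in − Q'·ΣR_partial = -159 °C − (-41.83)(1.798) = -83.8 °C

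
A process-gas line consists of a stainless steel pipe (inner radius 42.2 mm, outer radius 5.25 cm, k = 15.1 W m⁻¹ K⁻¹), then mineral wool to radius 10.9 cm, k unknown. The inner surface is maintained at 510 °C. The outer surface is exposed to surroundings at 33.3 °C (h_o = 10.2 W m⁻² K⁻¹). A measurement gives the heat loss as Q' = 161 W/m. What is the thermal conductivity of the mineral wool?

ΣR = ΔT/Q' = |510 − 33.3|/161 = 2.961 m·K/W
Known resistances:
  R'_stainless steel = ln(0.0525/0.0422)/(2πk) = 0.2184/(2π·15.1) = 0.002302 m·K/W
  R'_conv,out = 1/(2πr h) = 1/(2π·0.109·10.2) = 0.1432 m·K/W
R_mineral wool = ΣR − ΣR_known = 2.961 − 0.1455 = 2.815 m·K/W
ln(r₂/r₁)/(2πk) = 2.815 ⇒ k = 0.7305/(2π·2.815) = 0.0413 W/m·K

k = 0.0413 W/m·K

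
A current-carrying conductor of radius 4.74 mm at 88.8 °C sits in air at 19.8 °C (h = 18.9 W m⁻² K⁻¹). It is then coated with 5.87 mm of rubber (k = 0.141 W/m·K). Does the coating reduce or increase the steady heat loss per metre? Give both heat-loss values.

Critical radius for a cylinder: r_cr = k/h = 0.00746 m = 0.746 cm.
Outer radius after coating: r₂ = 0.00474 + 0.00587 = 0.01061 m.
r₁ < r_cr < r₂: heat loss rises to a maximum at r_cr then falls. Whether the coating helps depends on whether Q(r₂) has dropped back below Q(r₁).
Bare: R = 1/(2πr₁h) = 1.777 m·K/W; Q = 69/1.777 = 38.8 W/m.
Coated: R = R_cond + R_conv = 1.703 m·K/W; Q = 69/1.703 = 40.5 W/m.

increases: 38.8 → 40.5 W/m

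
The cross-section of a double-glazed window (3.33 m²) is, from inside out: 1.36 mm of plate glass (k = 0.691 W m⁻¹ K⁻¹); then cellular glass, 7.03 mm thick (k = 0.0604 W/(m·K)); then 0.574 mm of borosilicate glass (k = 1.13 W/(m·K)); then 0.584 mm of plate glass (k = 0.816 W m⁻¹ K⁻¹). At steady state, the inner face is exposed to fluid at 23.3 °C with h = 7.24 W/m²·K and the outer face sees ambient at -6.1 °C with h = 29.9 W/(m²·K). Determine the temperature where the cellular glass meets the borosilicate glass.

T = -2.60 °C

Resistance network (inner→outer):
  R_conv,in = 1/(hA) = 1/(7.24·3.33) = 0.04148 K/W
  R_plate glass = L/(kA) = 0.00136/(0.691·3.33) = 5.910×10^-4 K/W
  R_cellular glass = L/(kA) = 0.00703/(0.0604·3.33) = 0.03495 K/W
  R_borosilicate glass = L/(kA) = 5.74×10^-4/(1.13·3.33) = 1.525×10^-4 K/W
  R_plate glass = L/(kA) = 5.84×10^-4/(0.816·3.33) = 2.149×10^-4 K/W
  R_conv,out = 1/(hA) = 1/(29.9·3.33) = 0.01004 K/W
ΣR = 0.04148 + 5.910×10^-4 + 0.03495 + 1.525×10^-4 + 2.149×10^-4 + 0.01004 = 0.08743 K/W
Q = ΔT/ΣR = (23.3 °C − -6.1 °C)/0.08743 = 336.3 W
From the inner boundary to the cellular glass/borosilicate glass interface, ΣR_partial = 0.07702 K/W.
T_interface = T_in − Q·ΣR_partial = 23.3 °C − (336.3)(0.07702) = -2.60 °C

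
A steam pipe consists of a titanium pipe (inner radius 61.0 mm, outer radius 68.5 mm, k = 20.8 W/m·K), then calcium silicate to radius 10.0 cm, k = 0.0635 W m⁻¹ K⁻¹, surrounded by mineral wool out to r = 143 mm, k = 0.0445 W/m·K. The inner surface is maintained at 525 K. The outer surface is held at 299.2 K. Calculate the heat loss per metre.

Q' = 101 W/m

Series thermal resistances, inner to outer:
  R'_titanium = ln(0.0685/0.0610)/(2πk) = 0.1160/(2π·20.8) = 8.873×10^-4 m·K/W
  R'_calcium silicate = ln(0.100/0.0685)/(2πk) = 0.3783/(2π·0.0635) = 0.9483 m·K/W
  R'_mineral wool = ln(0.143/0.100)/(2πk) = 0.3577/(2π·0.0445) = 1.279 m·K/W
ΣR = 8.873×10^-4 + 0.9483 + 1.279 = 2.228 m·K/W
Q' = ΔT/ΣR = (525 K − 299.2 K)/2.228 = 101 W/m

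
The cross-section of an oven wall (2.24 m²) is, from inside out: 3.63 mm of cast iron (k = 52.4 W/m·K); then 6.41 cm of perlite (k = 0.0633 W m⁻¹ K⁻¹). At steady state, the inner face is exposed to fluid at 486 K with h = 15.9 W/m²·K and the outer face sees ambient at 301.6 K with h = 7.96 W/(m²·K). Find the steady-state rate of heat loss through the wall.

Resistance network (inner→outer):
  R_conv,in = 1/(hA) = 1/(15.9·2.24) = 0.02808 K/W
  R_cast iron = L/(kA) = 0.00363/(52.4·2.24) = 3.093×10^-5 K/W
  R_perlite = L/(kA) = 0.0641/(0.0633·2.24) = 0.4521 K/W
  R_conv,out = 1/(hA) = 1/(7.96·2.24) = 0.05608 K/W
ΣR = 0.02808 + 3.093×10^-5 + 0.4521 + 0.05608 = 0.5363 K/W
Q = ΔT/ΣR = (486 K − 301.6 K)/0.5363 = 344 W

Q = 344 W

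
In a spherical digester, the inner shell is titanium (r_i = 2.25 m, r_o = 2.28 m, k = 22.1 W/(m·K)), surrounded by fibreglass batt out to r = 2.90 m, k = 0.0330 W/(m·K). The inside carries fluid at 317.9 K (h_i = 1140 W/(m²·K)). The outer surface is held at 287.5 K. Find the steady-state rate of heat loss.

Resistance network (inner→outer):
  R_conv,in = 1/(4πr²h) = 1/(4π·2.25²·1140) = 1.379×10^-5 K/W
  R_titanium = (1/2.25 − 1/2.28)/(4πk) = 0.005848/(4π·22.1) = 2.106×10^-5 K/W
  R_fibreglass batt = (1/2.28 − 1/2.90)/(4πk) = 0.09377/(4π·0.0330) = 0.2261 K/W
ΣR = 1.379×10^-5 + 2.106×10^-5 + 0.2261 = 0.2261 K/W
Q = ΔT/ΣR = (317.9 K − 287.5 K)/0.2261 = 134 W

Q = 134 W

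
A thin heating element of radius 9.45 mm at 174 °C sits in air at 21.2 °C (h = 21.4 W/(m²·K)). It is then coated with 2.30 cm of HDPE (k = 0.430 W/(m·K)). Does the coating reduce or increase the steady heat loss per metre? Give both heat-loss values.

Critical radius for a cylinder: r_cr = k/h = 0.0201 m = 2.01 cm.
Outer radius after coating: r₂ = 0.00945 + 0.0230 = 0.03245 m.
r₁ < r_cr < r₂: heat loss rises to a maximum at r_cr then falls. Whether the coating helps depends on whether Q(r₂) has dropped back below Q(r₁).
Bare: R = 1/(2πr₁h) = 0.7870 m·K/W; Q = 152.8/0.7870 = 194 W/m.
Coated: R = R_cond + R_conv = 0.6858 m·K/W; Q = 152.8/0.6858 = 223 W/m.

increases: 194 → 223 W/m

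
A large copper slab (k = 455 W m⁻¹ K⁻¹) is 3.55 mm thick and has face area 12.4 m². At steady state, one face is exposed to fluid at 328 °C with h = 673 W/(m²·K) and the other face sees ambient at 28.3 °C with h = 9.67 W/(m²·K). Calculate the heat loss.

Series thermal resistances, inner to outer:
  R_conv,in = 1/(hA) = 1/(673·12.4) = 1.198×10^-4 K/W
  R_copper = L/(kA) = 0.00355/(455·12.4) = 6.292×10^-7 K/W
  R_conv,out = 1/(hA) = 1/(9.67·12.4) = 0.008340 K/W
ΣR = 1.198×10^-4 + 6.292×10^-7 + 0.008340 = 0.008460 K/W
Q = ΔT/ΣR = (328 °C − 28.3 °C)/0.008460 = 35400 W

Q = 35.4 kW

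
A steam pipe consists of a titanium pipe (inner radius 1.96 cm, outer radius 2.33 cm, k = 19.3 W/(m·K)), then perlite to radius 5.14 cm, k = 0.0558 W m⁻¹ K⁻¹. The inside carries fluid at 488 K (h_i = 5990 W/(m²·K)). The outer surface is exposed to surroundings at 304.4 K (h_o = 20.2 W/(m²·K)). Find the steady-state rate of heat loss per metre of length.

Series thermal resistances, inner to outer:
  R'_conv,in = 1/(2πr h) = 1/(2π·0.0196·5990) = 0.001356 m·K/W
  R'_titanium = ln(0.0233/0.0196)/(2πk) = 0.1729/(2π·19.3) = 0.001426 m·K/W
  R'_perlite = ln(0.0514/0.0233)/(2πk) = 0.7912/(2π·0.0558) = 2.257 m·K/W
  R'_conv,out = 1/(2πr h) = 1/(2π·0.0514·20.2) = 0.1533 m·K/W
ΣR = 0.001356 + 0.001426 + 2.257 + 0.1533 = 2.413 m·K/W
Q' = ΔT/ΣR = (488 K − 304.4 K)/2.413 = 76.1 W/m

Q' = 76.1 W/m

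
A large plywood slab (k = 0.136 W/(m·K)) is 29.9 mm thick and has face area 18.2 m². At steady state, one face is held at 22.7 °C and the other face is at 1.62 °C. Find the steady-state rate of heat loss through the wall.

Q = 1750 W

Q = kA·ΔT/L = 0.136 × 18.2 × |22.7 °C − 1.62 °C| / 0.0299 = 1750 W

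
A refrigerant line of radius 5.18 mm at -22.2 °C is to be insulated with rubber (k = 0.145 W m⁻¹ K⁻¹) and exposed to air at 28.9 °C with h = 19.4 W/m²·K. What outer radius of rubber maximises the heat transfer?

For a cylinder, r_cr = k_ins/h = 0.145/19.4 = 0.00747 m = 0.747 cm

r_cr = 0.747 cm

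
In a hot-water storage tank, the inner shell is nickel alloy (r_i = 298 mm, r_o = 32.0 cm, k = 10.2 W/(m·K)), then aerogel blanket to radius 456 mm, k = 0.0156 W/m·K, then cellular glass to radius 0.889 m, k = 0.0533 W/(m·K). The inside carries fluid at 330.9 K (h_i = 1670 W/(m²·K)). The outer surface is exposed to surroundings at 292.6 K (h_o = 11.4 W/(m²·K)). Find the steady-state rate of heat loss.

Series thermal resistances, inner to outer:
  R_conv,in = 1/(4πr²h) = 1/(4π·0.298²·1670) = 5.366×10^-4 K/W
  R_nickel alloy = (1/0.298 − 1/0.320)/(4πk) = 0.2307/(4π·10.2) = 0.001800 K/W
  R_aerogel blanket = (1/0.320 − 1/0.456)/(4πk) = 0.9320/(4π·0.0156) = 4.754 K/W
  R_cellular glass = (1/0.456 − 1/0.889)/(4πk) = 1.068/(4π·0.0533) = 1.595 K/W
  R_conv,out = 1/(4πr²h) = 1/(4π·0.889²·11.4) = 0.008832 K/W
ΣR = 5.366×10^-4 + 0.001800 + 4.754 + 1.595 + 0.008832 = 6.360 K/W
Q = ΔT/ΣR = (330.9 K − 292.6 K)/6.360 = 6.02 W

Q = 6.02 W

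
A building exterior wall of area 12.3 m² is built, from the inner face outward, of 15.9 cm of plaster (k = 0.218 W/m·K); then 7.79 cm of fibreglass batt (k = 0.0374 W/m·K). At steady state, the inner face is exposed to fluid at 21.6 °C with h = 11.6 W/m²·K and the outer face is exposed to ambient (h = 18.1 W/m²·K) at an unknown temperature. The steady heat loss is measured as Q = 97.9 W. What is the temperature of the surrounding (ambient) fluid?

Series resistances:
  R_conv,in = 1/(hA) = 1/(11.6·12.3) = 0.007009 K/W
  R_plaster = L/(kA) = 0.159/(0.218·12.3) = 0.05930 K/W
  R_fibreglass batt = L/(kA) = 0.0779/(0.0374·12.3) = 0.1693 K/W
  R_conv,out = 1/(hA) = 1/(18.1·12.3) = 0.004492 K/W
ΣR = 0.2401 K/W
ΔT = Q·ΣR = 97.9 × 0.2401 = 23.51 K
Heat flows outward, so T_out = T_in − ΔT = 21.6 − 23.51 = -1.91 °C

T_out = -1.91 °C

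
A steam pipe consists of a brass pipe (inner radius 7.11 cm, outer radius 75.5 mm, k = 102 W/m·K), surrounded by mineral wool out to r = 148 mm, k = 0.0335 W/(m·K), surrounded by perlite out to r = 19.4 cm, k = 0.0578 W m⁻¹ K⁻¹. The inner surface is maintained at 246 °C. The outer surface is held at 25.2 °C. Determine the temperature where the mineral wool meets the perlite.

T = 66.9 °C

Resistance network (inner→outer):
  R'_brass = ln(0.0755/0.0711)/(2πk) = 0.06005/(2π·102) = 9.369×10^-5 m·K/W
  R'_mineral wool = ln(0.148/0.0755)/(2πk) = 0.6731/(2π·0.0335) = 3.198 m·K/W
  R'_perlite = ln(0.194/0.148)/(2πk) = 0.2706/(2π·0.0578) = 0.7452 m·K/W
ΣR = 9.369×10^-5 + 3.198 + 0.7452 = 3.943 m·K/W
Q' = ΔT/ΣR = (246 °C − 25.2 °C)/3.943 = 56.00 W/m
From the inner boundary to the mineral wool/perlite interface, ΣR_partial = 3.198 m·K/W.
T_interface = T_in − Q'·ΣR_partial = 246 °C − (56.00)(3.198) = 66.9 °C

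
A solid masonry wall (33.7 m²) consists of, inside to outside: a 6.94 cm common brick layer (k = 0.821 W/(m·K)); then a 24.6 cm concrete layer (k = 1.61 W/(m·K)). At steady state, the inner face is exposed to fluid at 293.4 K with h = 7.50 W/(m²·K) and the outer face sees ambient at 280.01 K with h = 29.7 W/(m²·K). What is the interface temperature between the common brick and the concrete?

Resistance network (inner→outer):
  R_conv,in = 1/(hA) = 1/(7.50·33.7) = 0.003956 K/W
  R_common brick = L/(kA) = 0.0694/(0.821·33.7) = 0.002508 K/W
  R_concrete = L/(kA) = 0.246/(1.61·33.7) = 0.004534 K/W
  R_conv,out = 1/(hA) = 1/(29.7·33.7) = 9.991×10^-4 K/W
ΣR = 0.003956 + 0.002508 + 0.004534 + 9.991×10^-4 = 0.01200 K/W
Q = ΔT/ΣR = (293.4 K − 280.01 K)/0.01200 = 1116 W
From the inner boundary to the common brick/concrete interface, ΣR_partial = 0.006464 K/W.
T_interface = T_in − Q·ΣR_partial = 293.4 K − (1116)(0.006464) = 286.2 K

T = 286.2 K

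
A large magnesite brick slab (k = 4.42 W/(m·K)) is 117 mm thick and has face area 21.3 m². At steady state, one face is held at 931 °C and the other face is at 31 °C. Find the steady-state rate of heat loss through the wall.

Q = kA·ΔT/L = 4.42 × 21.3 × |931 °C − 31 °C| / 0.117 = 7.24×10^5 W

Q = 7.24×10^5 W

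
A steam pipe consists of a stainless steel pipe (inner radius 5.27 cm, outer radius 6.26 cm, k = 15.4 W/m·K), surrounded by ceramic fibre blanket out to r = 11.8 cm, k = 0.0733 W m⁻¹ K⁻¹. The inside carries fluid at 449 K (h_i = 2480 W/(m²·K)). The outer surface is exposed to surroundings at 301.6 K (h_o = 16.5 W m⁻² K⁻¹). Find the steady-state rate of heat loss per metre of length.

Q' = 101 W/m

Resistance network (inner→outer):
  R'_conv,in = 1/(2πr h) = 1/(2π·0.0527·2480) = 0.001218 m·K/W
  R'_stainless steel = ln(0.0626/0.0527)/(2πk) = 0.1721/(2π·15.4) = 0.001779 m·K/W
  R'_ceramic fibre blanket = ln(0.118/0.0626)/(2πk) = 0.6339/(2π·0.0733) = 1.376 m·K/W
  R'_conv,out = 1/(2πr h) = 1/(2π·0.118·16.5) = 0.08174 m·K/W
ΣR = 0.001218 + 0.001779 + 1.376 + 0.08174 = 1.461 m·K/W
Q' = ΔT/ΣR = (449 K − 301.6 K)/1.461 = 101 W/m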